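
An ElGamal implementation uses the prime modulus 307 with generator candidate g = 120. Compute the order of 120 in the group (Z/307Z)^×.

306

Since 120 ∈ (Z/307Z)^×, its order divides φ(307) = 307 − 1 = 306 = 2 · 3^2 · 17.
Divisors of 306: 1, 2, 3, 6, 9, 17, 18, 34, 51, 102, 153, 306.
Check 120^d mod 307 for each divisor in increasing order:
120^1 ≡ 120 (mod 307)
120^2 ≡ 278 (mod 307)
120^3 ≡ 204 (mod 307)
120^6 ≡ 171 (mod 307)
120^9 ≡ 193 (mod 307)
120^17 ≡ 139 (mod 307)
120^18 ≡ 102 (mod 307)
120^34 ≡ 287 (mod 307)
120^51 ≡ 290 (mod 307)
120^102 ≡ 289 (mod 307)
120^153 ≡ 306 (mod 307)
120^306 ≡ 1 (mod 307) ✓
Therefore the multiplicative order of 120 modulo 307 is 306.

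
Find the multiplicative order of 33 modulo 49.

The order of 33 must divide φ(49) = φ(7^2) = 7·(7−1) = 42 = 2 · 3 · 7.
Divisors of 42: 1, 2, 3, 6, 7, 14, 21, 42.
Compute 33^d (mod 49) for the divisors d until we hit 1:
33^1 ≡ 33 (mod 49)
33^2 ≡ 11 (mod 49)
33^3 ≡ 20 (mod 49)
33^6 ≡ 8 (mod 49)
33^7 ≡ 19 (mod 49)
33^14 ≡ 18 (mod 49)
33^21 ≡ 48 (mod 49)
33^42 ≡ 1 (mod 49) ✓
The smallest such exponent is 42, so the order of 33 is 42.

42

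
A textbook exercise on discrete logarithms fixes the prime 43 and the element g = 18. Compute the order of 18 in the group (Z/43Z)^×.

Since 18 ∈ (Z/43Z)^×, its order divides φ(43) = 43 − 1 = 42 = 2 · 3 · 7.
Divisors of 42: 1, 2, 3, 6, 7, 14, 21, 42.
Evaluate successive powers at the divisors of 42:
18^1 ≡ 18 (mod 43)
18^2 ≡ 23 (mod 43)
18^3 ≡ 27 (mod 43)
18^6 ≡ 41 (mod 43)
18^7 ≡ 7 (mod 43)
18^14 ≡ 6 (mod 43)
18^21 ≡ 42 (mod 43)
18^42 ≡ 1 (mod 43) ✓
The smallest such exponent is 42, so the order of 18 is 42.

42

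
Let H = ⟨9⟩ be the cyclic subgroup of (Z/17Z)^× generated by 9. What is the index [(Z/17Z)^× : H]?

2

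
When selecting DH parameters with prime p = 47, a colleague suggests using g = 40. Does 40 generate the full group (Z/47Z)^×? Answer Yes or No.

φ(47) = 47 − 1 = 46 = 2 · 23.
An element g generates (Z/47Z)^× iff g^(46/q) ≢ 1 (mod 47) for each prime q ∈ {2, 23}.
40^23 ≡ 46 (mod 47)  [q = 2: ≢ 1 ✓]
40^2 ≡ 2 (mod 47)  [q = 23: ≢ 1 ✓]
Every test exponent gives a nontrivial residue, hence 40 generates the full group.

Yes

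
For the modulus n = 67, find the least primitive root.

φ(67) = 67 − 1 = 66 = 2 · 3 · 11.
Test candidates g = 2, 3, … against the prime factors q ∈ {2, 3, 11} of φ(67): g is a generator iff g^(66/q) ≢ 1 for every such q.
g = 2: 2^33 ≡ 66; 2^22 ≡ 37; 2^6 ≡ 64 — none is 1, so 2 is a primitive root.
So 2 is the smallest generator of (Z/67Z)^×.

2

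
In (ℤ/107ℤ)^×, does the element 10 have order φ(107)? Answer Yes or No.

φ(107) = 107 − 1 = 106 = 2 · 53.
10 is a primitive root mod 107 iff 10^(φ(107)/q) ≢ 1 for every prime q | φ(107), i.e. q ∈ {2, 53}.
10^53 ≡ 1 (mod 107)  [q = 2: ≡ 1 ✗]
10^2 ≡ 100 (mod 107)  [q = 53: ≢ 1 ✓]
Since 10^53 ≡ 1, the order of 10 divides 53 < 106, so 10 is not a primitive root.

No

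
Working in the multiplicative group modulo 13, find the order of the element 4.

6

Since 4 ∈ (Z/13Z)^×, its order divides φ(13) = 13 − 1 = 12 = 2^2 · 3.
Divisors of 12: 1, 2, 3, 4, 6, 12.
Test each divisor d:
4^1 ≡ 4 (mod 13)
4^2 ≡ 3 (mod 13)
4^3 ≡ 12 (mod 13)
4^4 ≡ 9 (mod 13)
4^6 ≡ 1 (mod 13) ✓
So ord_13(4) = 6.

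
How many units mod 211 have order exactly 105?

48

φ(211) = 211 − 1 = 210 = 2 · 3 · 5 · 7.
In a cyclic group of order 210, there are φ(d) elements of order d for each divisor d of 210, and zero for non-divisors.
105 = 3 · 5 · 7 divides 210, and φ(105) = 48.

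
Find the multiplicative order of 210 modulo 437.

The order of 210 must divide φ(437) = φ(19·23) = (19−1)·(23−1) = 18·22 = 396 = 2^2 · 3^2 · 11.
Divisors of 396: 1, 2, 3, 4, 6, 9, 11, 12, 18, 22, 33, 36, 44, 66, 99, 132, 198, 396.
Compute 210^d (mod 437) for the divisors d until we hit 1:
210^1 ≡ 210 (mod 437)
210^2 ≡ 400 (mod 437)
210^3 ≡ 96 (mod 437)
210^4 ≡ 58 (mod 437)
210^6 ≡ 39 (mod 437)
210^9 ≡ 248 (mod 437)
210^11 ≡ 1 (mod 437) ✓
The smallest such exponent is 11, so the order of 210 is 11.

11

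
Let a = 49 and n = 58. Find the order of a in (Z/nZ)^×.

Since 49 ∈ (Z/58Z)^×, its order divides φ(58) = φ(2)·φ(29) = 1·28 = 28 = 2^2 · 7.
Divisors of 28: 1, 2, 4, 7, 14, 28.
Check 49^d mod 58 for each divisor in increasing order:
49^1 ≡ 49 (mod 58)
49^2 ≡ 23 (mod 58)
49^4 ≡ 7 (mod 58)
49^7 ≡ 1 (mod 58) ✓
So ord_58(49) = 7.

7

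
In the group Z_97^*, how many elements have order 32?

φ(97) = 97 − 1 = 96 = 2^5 · 3.
In a cyclic group of order 96, there are φ(d) elements of order d for each divisor d of 96, and zero for non-divisors.
32 = 2^5 divides 96, and φ(32) = 16.

16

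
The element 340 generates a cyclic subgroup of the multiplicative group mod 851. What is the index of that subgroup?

By Lagrange's theorem, ord_851(340) divides φ(851) = φ(23·37) = (23−1)·(37−1) = 22·36 = 792 = 2^3 · 3^2 · 11.
Divisors of 792: 1, 2, 3, 4, 6, 8, 9, 11, 12, 18, 22, 24, 33, 36, 44, 66, 72, 88, 99, 132, 198, 264, 396, 792.
Compute 340^d (mod 851) for the divisors d until we hit 1:
340^1 ≡ 340
340^2 ≡ 715
340^3 ≡ 565
340^4 ≡ 625
340^6 ≡ 100
340^8 ≡ 16
340^9 ≡ 334
340^11 ≡ 530
340^12 ≡ 639
340^18 ≡ 75
340^22 ≡ 70
340^24 ≡ 692
340^33 ≡ 507
340^36 ≡ 519
340^44 ≡ 645
340^66 ≡ 47
340^72 ≡ 445
340^88 ≡ 737
340^99 ≡ 1
Thus |⟨340⟩| = ord(340) = 99.
[(Z/851Z)^× : ⟨340⟩] = 792/99 = 8.

8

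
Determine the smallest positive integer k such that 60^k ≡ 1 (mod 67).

ord(60) | φ(67) = 67 − 1 = 66 = 2 · 3 · 11.
Divisors of 66: 1, 2, 3, 6, 11, 22, 33, 66.
Test each divisor d:
60^1 ≡ 60
60^2 ≡ 49
60^3 ≡ 59
60^6 ≡ 64
60^11 ≡ 37
60^22 ≡ 29
60^33 ≡ 1
The smallest such exponent is 33, so the order of 60 is 33.

33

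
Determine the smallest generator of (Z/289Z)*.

3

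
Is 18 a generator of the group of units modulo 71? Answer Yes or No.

No

φ(71) = 71 − 1 = 70 = 2 · 5 · 7.
It suffices to check that the order of 18 is not a proper divisor of 70: compute 18^(70/q) for q ∈ {2, 5, 7}.
18^35 ≡ 1 (mod 71)  [q = 2: ≡ 1 ✗]
18^14 ≡ 57 (mod 71)  [q = 5: ≢ 1 ✓]
18^10 ≡ 37 (mod 71)  [q = 7: ≢ 1 ✓]
18^35 ≡ 1 shows ord(18) | 35, strictly less than φ(71); not a primitive root.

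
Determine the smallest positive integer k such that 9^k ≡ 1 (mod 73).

6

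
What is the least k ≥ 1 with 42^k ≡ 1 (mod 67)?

Since 42 ∈ (Z/67Z)^×, its order divides φ(67) = 67 − 1 = 66 = 2 · 3 · 11.
Divisors of 66: 1, 2, 3, 6, 11, 22, 33, 66.
Test each divisor d:
42^1 ≡ 42 (mod 67)
42^2 ≡ 22 (mod 67)
42^3 ≡ 53 (mod 67)
42^6 ≡ 62 (mod 67)
42^11 ≡ 66 (mod 67)
42^22 ≡ 1 (mod 67) ✓
The smallest such exponent is 22, so the order of 42 is 22.

22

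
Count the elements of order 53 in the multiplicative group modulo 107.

52

φ(107) = 107 − 1 = 106 = 2 · 53.
(Z/107Z)^× is cyclic (|G| = 106); a cyclic group of order m has exactly φ(d) elements of each order d | m, and none otherwise.
53 | 106, and φ(53) = 53 − 1 = 52.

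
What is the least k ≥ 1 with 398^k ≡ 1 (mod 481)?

36

The order of 398 must divide φ(481) = φ(13·37) = (13−1)·(37−1) = 12·36 = 432 = 2^4 · 3^3.
Divisors of 432: 1, 2, 3, 4, 6, 8, 9, 12, 16, 18, 24, 27, 36, 48, 54, 72, 108, 144, 216, 432.
Compute 398^d (mod 481) for the divisors d until we hit 1:
398^1 ≡ 398 (mod 481)
398^2 ≡ 155 (mod 481)
398^3 ≡ 122 (mod 481)
398^4 ≡ 456 (mod 481)
398^6 ≡ 454 (mod 481)
398^8 ≡ 144 (mod 481)
398^9 ≡ 73 (mod 481)
398^12 ≡ 248 (mod 481)
398^16 ≡ 53 (mod 481)
398^18 ≡ 38 (mod 481)
398^24 ≡ 417 (mod 481)
398^27 ≡ 369 (mod 481)
398^36 ≡ 1 (mod 481) ✓
So ord_481(398) = 36.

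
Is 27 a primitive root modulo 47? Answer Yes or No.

No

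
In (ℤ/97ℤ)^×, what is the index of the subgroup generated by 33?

12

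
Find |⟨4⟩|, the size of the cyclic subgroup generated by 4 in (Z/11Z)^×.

5

ord(4) | φ(11) = 11 − 1 = 10 = 2 · 5.
Divisors of 10: 1, 2, 5, 10.
Compute 4^d (mod 11) for the divisors d until we hit 1:
4^1 ≡ 4 (mod 11)
4^2 ≡ 5 (mod 11)
4^5 ≡ 1 (mod 11) ✓
The smallest such exponent is 5, so the order of 4 is 5.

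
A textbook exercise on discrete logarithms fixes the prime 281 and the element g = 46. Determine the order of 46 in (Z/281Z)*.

280

Since 46 ∈ (Z/281Z)^×, its order divides φ(281) = 281 − 1 = 280 = 2^3 · 5 · 7.
Divisors of 280: 1, 2, 4, 5, 7, 8, 10, 14, 20, 28, 35, 40, 56, 70, 140, 280.
Check 46^d mod 281 for each divisor in increasing order:
46^1 ≡ 46
46^2 ≡ 149
46^4 ≡ 2
46^5 ≡ 92
46^7 ≡ 220
46^8 ≡ 4
46^10 ≡ 34
46^14 ≡ 68
46^20 ≡ 32
46^28 ≡ 128
46^35 ≡ 60
46^40 ≡ 181
46^56 ≡ 86
46^70 ≡ 228
46^140 ≡ 280
46^280 ≡ 1
Hence ord(46) = 280.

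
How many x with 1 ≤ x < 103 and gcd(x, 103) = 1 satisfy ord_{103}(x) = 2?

1

φ(103) = 103 − 1 = 102 = 2 · 3 · 17.
Since (Z/103Z)^× is cyclic of order 102, the number of elements of order d is φ(d) when d | 102 and 0 otherwise.
2 | 102, and φ(2) = 2 − 1 = 1.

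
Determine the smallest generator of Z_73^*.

5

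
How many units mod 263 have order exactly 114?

0

φ(263) = 263 − 1 = 262 = 2 · 131.
In a cyclic group of order 262, there are φ(d) elements of order d for each divisor d of 262, and zero for non-divisors.
Here 262 is not a multiple of 114, so there are no elements of order 114.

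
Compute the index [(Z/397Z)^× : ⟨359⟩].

ord(359) | φ(397) = 397 − 1 = 396 = 2^2 · 3^2 · 11.
Divisors of 396: 1, 2, 3, 4, 6, 9, 11, 12, 18, 22, 33, 36, 44, 66, 99, 132, 198, 396.
Check 359^d mod 397 for each divisor in increasing order:
359^1 ≡ 359
359^2 ≡ 253
359^3 ≡ 311
359^4 ≡ 92
359^6 ≡ 250
359^9 ≡ 335
359^11 ≡ 194
359^12 ≡ 171
359^18 ≡ 271
359^22 ≡ 318
359^33 ≡ 157
359^36 ≡ 393
359^44 ≡ 286
359^66 ≡ 35
359^99 ≡ 334
359^132 ≡ 34
359^198 ≡ 396
359^396 ≡ 1
The order of 359 is 396, so the subgroup it generates has 396 elements.
Index = |(Z/397Z)^×| / |⟨359⟩| = 396 / 396 = 1.

1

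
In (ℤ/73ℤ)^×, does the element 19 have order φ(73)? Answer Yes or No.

No

φ(73) = 73 − 1 = 72 = 2^3 · 3^2.
Test 19^(72/q) mod 73 for each prime factor q of 72:
19^36 ≡ 1 (mod 73)  [q = 2: ≡ 1 ✗]
19^24 ≡ 64 (mod 73)  [q = 3: ≢ 1 ✓]
Since 19^36 ≡ 1, the order of 19 divides 36 < 72, so 19 is not a primitive root.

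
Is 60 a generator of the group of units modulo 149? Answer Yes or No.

φ(149) = 149 − 1 = 148 = 2^2 · 37.
60 is a primitive root mod 149 iff 60^(φ(149)/q) ≢ 1 for every prime q | φ(149), i.e. q ∈ {2, 37}.
60^74 ≡ 148 (mod 149)  [q = 2: ≢ 1 ✓]
60^4 ≡ 129 (mod 149)  [q = 37: ≢ 1 ✓]
Every test exponent gives a nontrivial residue, hence 60 generates the full group.

Yes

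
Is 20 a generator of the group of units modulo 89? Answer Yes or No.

No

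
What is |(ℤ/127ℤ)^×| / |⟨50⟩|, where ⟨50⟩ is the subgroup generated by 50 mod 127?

6

ord(50) | φ(127) = 127 − 1 = 126 = 2 · 3^2 · 7.
Divisors of 126: 1, 2, 3, 6, 7, 9, 14, 18, 21, 42, 63, 126.
Check 50^d mod 127 for each divisor in increasing order:
50^1 ≡ 50 (mod 127)
50^2 ≡ 87 (mod 127)
50^3 ≡ 32 (mod 127)
50^6 ≡ 8 (mod 127)
50^7 ≡ 19 (mod 127)
50^9 ≡ 2 (mod 127)
50^14 ≡ 107 (mod 127)
50^18 ≡ 4 (mod 127)
50^21 ≡ 1 (mod 127) ✓
The order of 50 is 21, so the subgroup it generates has 21 elements.
Index = |(Z/127Z)^×| / |⟨50⟩| = 126 / 21 = 6.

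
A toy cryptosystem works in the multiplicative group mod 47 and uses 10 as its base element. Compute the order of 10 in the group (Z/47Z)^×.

46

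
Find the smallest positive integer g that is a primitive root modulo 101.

φ(101) = 101 − 1 = 100 = 2^2 · 5^2.
Test candidates g = 2, 3, … against the prime factors q ∈ {2, 5} of φ(101): g is a generator iff g^(100/q) ≢ 1 for every such q.
g = 2: 2^50 ≡ 100; 2^20 ≡ 95 — none is 1, so 2 is a primitive root.
So 2 is the smallest generator of (Z/101Z)^×.

2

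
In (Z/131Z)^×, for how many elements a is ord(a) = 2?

φ(131) = 131 − 1 = 130 = 2 · 5 · 13.
Since (Z/131Z)^× is cyclic of order 130, the number of elements of order d is φ(d) when d | 130 and 0 otherwise.
2 | 130, and φ(2) = 2 − 1 = 1.

1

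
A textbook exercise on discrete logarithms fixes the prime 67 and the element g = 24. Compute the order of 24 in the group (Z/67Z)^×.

11

Since 24 ∈ (Z/67Z)^×, its order divides φ(67) = 67 − 1 = 66 = 2 · 3 · 11.
Divisors of 66: 1, 2, 3, 6, 11, 22, 33, 66.
Test each divisor d:
24^1 ≡ 24 (mod 67)
24^2 ≡ 40 (mod 67)
24^3 ≡ 22 (mod 67)
24^6 ≡ 15 (mod 67)
24^11 ≡ 1 (mod 67) ✓
The smallest such exponent is 11, so the order of 24 is 11.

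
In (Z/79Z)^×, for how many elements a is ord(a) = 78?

φ(79) = 79 − 1 = 78 = 2 · 3 · 13.
(Z/79Z)^× is cyclic (|G| = 78); a cyclic group of order m has exactly φ(d) elements of each order d | m, and none otherwise.
78 = 2 · 3 · 13 divides 78, and φ(78) = 24.

24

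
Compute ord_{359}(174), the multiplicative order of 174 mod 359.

358

Since 174 ∈ (Z/359Z)^×, its order divides φ(359) = 359 − 1 = 358 = 2 · 179.
Divisors of 358: 1, 2, 179, 358.
Compute 174^d (mod 359) for the divisors d until we hit 1:
174^1 ≡ 174
174^2 ≡ 120
174^179 ≡ 358
174^358 ≡ 1
Hence ord(174) = 358.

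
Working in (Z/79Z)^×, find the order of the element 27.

ord(27) | φ(79) = 79 − 1 = 78 = 2 · 3 · 13.
Divisors of 78: 1, 2, 3, 6, 13, 26, 39, 78.
Test each divisor d:
27^1 ≡ 27
27^2 ≡ 18
27^3 ≡ 12
27^6 ≡ 65
27^13 ≡ 78
27^26 ≡ 1
So ord_79(27) = 26.

26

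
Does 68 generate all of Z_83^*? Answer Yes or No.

No

φ(83) = 83 − 1 = 82 = 2 · 41.
68 is a primitive root mod 83 iff 68^(φ(83)/q) ≢ 1 for every prime q | φ(83), i.e. q ∈ {2, 41}.
68^41 ≡ 1 (mod 83)  [q = 2: ≡ 1 ✗]
68^2 ≡ 59 (mod 83)  [q = 41: ≢ 1 ✓]
68^41 ≡ 1 shows ord(68) | 41, strictly less than φ(83); not a primitive root.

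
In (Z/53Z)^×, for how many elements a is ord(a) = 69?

φ(53) = 53 − 1 = 52 = 2^2 · 13.
In a cyclic group of order 52, there are φ(d) elements of order d for each divisor d of 52, and zero for non-divisors.
Since 69 ∤ 52, the count is 0.

0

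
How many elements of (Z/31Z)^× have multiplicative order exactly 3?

2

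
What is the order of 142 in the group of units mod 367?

By Lagrange's theorem, ord_367(142) divides φ(367) = 367 − 1 = 366 = 2 · 3 · 61.
Divisors of 366: 1, 2, 3, 6, 61, 122, 183, 366.
Test each divisor d:
142^1 ≡ 142 (mod 367)
142^2 ≡ 346 (mod 367)
142^3 ≡ 321 (mod 367)
142^6 ≡ 281 (mod 367)
142^61 ≡ 366 (mod 367)
142^122 ≡ 1 (mod 367) ✓
Hence ord(142) = 122.

122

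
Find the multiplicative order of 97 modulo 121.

55

The order of 97 must divide φ(121) = φ(11^2) = 11·(11−1) = 110 = 2 · 5 · 11.
Divisors of 110: 1, 2, 5, 10, 11, 22, 55, 110.
Evaluate successive powers at the divisors of 110:
97^1 ≡ 97 (mod 121)
97^2 ≡ 92 (mod 121)
97^5 ≡ 23 (mod 121)
97^10 ≡ 45 (mod 121)
97^11 ≡ 9 (mod 121)
97^22 ≡ 81 (mod 121)
97^55 ≡ 1 (mod 121) ✓
So ord_121(97) = 55.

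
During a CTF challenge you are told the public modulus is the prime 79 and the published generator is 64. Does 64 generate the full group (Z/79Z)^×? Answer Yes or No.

φ(79) = 79 − 1 = 78 = 2 · 3 · 13.
An element g generates (Z/79Z)^× iff g^(78/q) ≢ 1 (mod 79) for each prime q ∈ {2, 3, 13}.
64^39 ≡ 1 (mod 79)  [q = 2: ≡ 1 ✗]
64^26 ≡ 1 (mod 79)  [q = 3: ≡ 1 ✗]
64^6 ≡ 10 (mod 79)  [q = 13: ≢ 1 ✓]
Since 64^39 ≡ 1, the order of 64 divides 39 < 78, so 64 is not a primitive root.

No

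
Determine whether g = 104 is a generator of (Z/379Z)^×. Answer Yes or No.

φ(379) = 379 − 1 = 378 = 2 · 3^3 · 7.
An element g generates (Z/379Z)^× iff g^(378/q) ≢ 1 (mod 379) for each prime q ∈ {2, 3, 7}.
104^189 ≡ 1 (mod 379)  [q = 2: ≡ 1 ✗]
104^126 ≡ 327 (mod 379)  [q = 3: ≢ 1 ✓]
104^54 ≡ 125 (mod 379)  [q = 7: ≢ 1 ✓]
Since 104^189 ≡ 1, the order of 104 divides 189 < 378, so 104 is not a primitive root.

No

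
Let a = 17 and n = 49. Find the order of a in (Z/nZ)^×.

42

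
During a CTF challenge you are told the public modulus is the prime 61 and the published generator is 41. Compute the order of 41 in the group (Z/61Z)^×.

10

By Lagrange's theorem, ord_61(41) divides φ(61) = 61 − 1 = 60 = 2^2 · 3 · 5.
Divisors of 60: 1, 2, 3, 4, 5, 6, 10, 12, 15, 20, 30, 60.
Compute 41^d (mod 61) for the divisors d until we hit 1:
41^1 ≡ 41 (mod 61)
41^2 ≡ 34 (mod 61)
41^3 ≡ 52 (mod 61)
41^4 ≡ 58 (mod 61)
41^5 ≡ 60 (mod 61)
41^6 ≡ 20 (mod 61)
41^10 ≡ 1 (mod 61) ✓
Therefore the multiplicative order of 41 modulo 61 is 10.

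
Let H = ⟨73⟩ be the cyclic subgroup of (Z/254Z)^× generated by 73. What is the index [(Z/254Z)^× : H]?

6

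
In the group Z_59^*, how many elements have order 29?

28

φ(59) = 59 − 1 = 58 = 2 · 29.
(Z/59Z)^× is cyclic (|G| = 58); a cyclic group of order m has exactly φ(d) elements of each order d | m, and none otherwise.
29 | 58, and φ(29) = 29 − 1 = 28.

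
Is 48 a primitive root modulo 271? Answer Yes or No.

Yes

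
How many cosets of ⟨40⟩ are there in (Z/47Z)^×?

By Lagrange's theorem, ord_47(40) divides φ(47) = 47 − 1 = 46 = 2 · 23.
Divisors of 46: 1, 2, 23, 46.
Compute 40^d (mod 47) for the divisors d until we hit 1:
40^1 ≡ 40 (mod 47)
40^2 ≡ 2 (mod 47)
40^23 ≡ 46 (mod 47)
40^46 ≡ 1 (mod 47) ✓
The order of 40 is 46, so the subgroup it generates has 46 elements.
[(Z/47Z)^× : ⟨40⟩] = 46/46 = 1.

1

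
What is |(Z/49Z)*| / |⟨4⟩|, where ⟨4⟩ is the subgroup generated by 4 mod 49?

Since 4 ∈ (Z/49Z)^×, its order divides φ(49) = φ(7^2) = 7·(7−1) = 42 = 2 · 3 · 7.
Divisors of 42: 1, 2, 3, 6, 7, 14, 21, 42.
Test each divisor d:
4^1 ≡ 4
4^2 ≡ 16
4^3 ≡ 15
4^6 ≡ 29
4^7 ≡ 18
4^14 ≡ 30
4^21 ≡ 1
The order of 4 is 21, so the subgroup it generates has 21 elements.
[(Z/49Z)^× : ⟨4⟩] = 42/21 = 2.

2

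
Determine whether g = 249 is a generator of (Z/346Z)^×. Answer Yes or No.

φ(346) = φ(2)·φ(173) = 1·172 = 172 = 2^2 · 43.
249 is a primitive root mod 346 iff 249^(φ(346)/q) ≢ 1 for every prime q | φ(346), i.e. q ∈ {2, 43}.
249^86 ≡ 345 (mod 346)  [q = 2: ≢ 1 ✓]
249^4 ≡ 337 (mod 346)  [q = 43: ≢ 1 ✓]
Every test exponent gives a nontrivial residue, hence 249 generates the full group.

Yes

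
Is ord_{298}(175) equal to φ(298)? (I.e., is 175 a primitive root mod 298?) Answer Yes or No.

φ(298) = φ(2)·φ(149) = 1·148 = 148 = 2^2 · 37.
It suffices to check that the order of 175 is not a proper divisor of 148: compute 175^(148/q) for q ∈ {2, 37}.
175^74 ≡ 1 (mod 298)  [q = 2: ≡ 1 ✗]
175^4 ≡ 291 (mod 298)  [q = 37: ≢ 1 ✓]
The check at q = 2 fails, so 175 generates a proper subgroup.

No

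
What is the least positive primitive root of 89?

φ(89) = 89 − 1 = 88 = 2^3 · 11.
Test candidates g = 2, 3, … against the prime factors q ∈ {2, 11} of φ(89): g is a generator iff g^(88/q) ≢ 1 for every such q.
g = 2: 2^44 ≡ 1 — hits 1, so not a primitive root.
g = 3: 3^44 ≡ 88; 3^8 ≡ 64 — none is 1, so 3 is a primitive root.
The smallest primitive root modulo 89 is 3.

3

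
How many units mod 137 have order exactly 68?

32

φ(137) = 137 − 1 = 136 = 2^3 · 17.
Since (Z/137Z)^× is cyclic of order 136, the number of elements of order d is φ(d) when d | 136 and 0 otherwise.
68 = 2^2 · 17 divides 136, and φ(68) = 32.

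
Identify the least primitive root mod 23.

5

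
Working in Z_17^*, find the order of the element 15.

8

The order of 15 must divide φ(17) = 17 − 1 = 16 = 2^4.
Divisors of 16: 1, 2, 4, 8, 16.
Evaluate successive powers at the divisors of 16:
15^1 ≡ 15
15^2 ≡ 4
15^4 ≡ 16
15^8 ≡ 1
The smallest such exponent is 8, so the order of 15 is 8.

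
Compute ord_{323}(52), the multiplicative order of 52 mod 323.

18

Since 52 ∈ (Z/323Z)^×, its order divides φ(323) = φ(17·19) = (17−1)·(19−1) = 16·18 = 288 = 2^5 · 3^2.
Divisors of 288: 1, 2, 3, 4, 6, 8, 9, 12, 16, 18, 24, 32, 36, 48, 72, 96, 144, 288.
Compute 52^d (mod 323) for the divisors d until we hit 1:
52^1 ≡ 52 (mod 323)
52^2 ≡ 120 (mod 323)
52^3 ≡ 103 (mod 323)
52^4 ≡ 188 (mod 323)
52^6 ≡ 273 (mod 323)
52^8 ≡ 137 (mod 323)
52^9 ≡ 18 (mod 323)
52^12 ≡ 239 (mod 323)
52^16 ≡ 35 (mod 323)
52^18 ≡ 1 (mod 323) ✓
Therefore the multiplicative order of 52 modulo 323 is 18.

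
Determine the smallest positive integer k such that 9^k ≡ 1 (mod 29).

14

ord(9) | φ(29) = 29 − 1 = 28 = 2^2 · 7.
Divisors of 28: 1, 2, 4, 7, 14, 28.
Evaluate successive powers at the divisors of 28:
9^1 ≡ 9
9^2 ≡ 23
9^4 ≡ 7
9^7 ≡ 28
9^14 ≡ 1
The smallest such exponent is 14, so the order of 9 is 14.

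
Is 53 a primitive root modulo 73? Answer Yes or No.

Yes

φ(73) = 73 − 1 = 72 = 2^3 · 3^2.
An element g generates (Z/73Z)^× iff g^(72/q) ≢ 1 (mod 73) for each prime q ∈ {2, 3}.
53^36 ≡ 72 (mod 73)  [q = 2: ≢ 1 ✓]
53^24 ≡ 64 (mod 73)  [q = 3: ≢ 1 ✓]
Every test exponent gives a nontrivial residue, hence 53 generates the full group.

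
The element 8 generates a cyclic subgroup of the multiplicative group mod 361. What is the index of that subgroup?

3

ord(8) | φ(361) = φ(19^2) = 19·(19−1) = 342 = 2 · 3^2 · 19.
Divisors of 342: 1, 2, 3, 6, 9, 18, 19, 38, 57, 114, 171, 342.
Evaluate successive powers at the divisors of 342:
8^1 ≡ 8 (mod 361)
8^2 ≡ 64 (mod 361)
8^3 ≡ 151 (mod 361)
8^6 ≡ 58 (mod 361)
8^9 ≡ 94 (mod 361)
8^18 ≡ 172 (mod 361)
8^19 ≡ 293 (mod 361)
8^38 ≡ 292 (mod 361)
8^57 ≡ 360 (mod 361)
8^114 ≡ 1 (mod 361) ✓
So ord_361(8) = 114, hence |⟨8⟩| = 114.
[(Z/361Z)^× : ⟨8⟩] = 342/114 = 3.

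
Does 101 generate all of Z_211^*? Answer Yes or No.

No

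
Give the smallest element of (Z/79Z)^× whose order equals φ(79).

3

φ(79) = 79 − 1 = 78 = 2 · 3 · 13.
Test candidates g = 2, 3, … against the prime factors q ∈ {2, 3, 13} of φ(79): g is a generator iff g^(78/q) ≢ 1 for every such q.
g = 2: 2^39 ≡ 1 — hits 1, so not a primitive root.
g = 3: 3^39 ≡ 78; 3^26 ≡ 23; 3^6 ≡ 18 — none is 1, so 3 is a primitive root.
So 3 is the smallest generator of (Z/79Z)^×.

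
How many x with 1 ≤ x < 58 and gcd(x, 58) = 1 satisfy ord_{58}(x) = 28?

φ(58) = φ(2)·φ(29) = 1·28 = 28 = 2^2 · 7.
Since (Z/58Z)^× is cyclic of order 28, the number of elements of order d is φ(d) when d | 28 and 0 otherwise.
28 = 2^2 · 7 divides 28, and φ(28) = 12.

12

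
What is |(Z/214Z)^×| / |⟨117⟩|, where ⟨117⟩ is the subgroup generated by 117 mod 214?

2

The order of 117 must divide φ(214) = φ(2)·φ(107) = 1·106 = 106 = 2 · 53.
Divisors of 106: 1, 2, 53, 106.
Evaluate successive powers at the divisors of 106:
117^1 ≡ 117 (mod 214)
117^2 ≡ 207 (mod 214)
117^53 ≡ 1 (mod 214) ✓
The order of 117 is 53, so the subgroup it generates has 53 elements.
[(Z/214Z)^× : ⟨117⟩] = 106/53 = 2.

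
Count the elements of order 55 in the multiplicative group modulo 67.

φ(67) = 67 − 1 = 66 = 2 · 3 · 11.
Since (Z/67Z)^× is cyclic of order 66, the number of elements of order d is φ(d) when d | 66 and 0 otherwise.
55 does not divide 66, so no element of (Z/67Z)^× has order 55.

0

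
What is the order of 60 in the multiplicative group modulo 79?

ord(60) | φ(79) = 79 − 1 = 78 = 2 · 3 · 13.
Divisors of 78: 1, 2, 3, 6, 13, 26, 39, 78.
Check 60^d mod 79 for each divisor in increasing order:
60^1 ≡ 60 (mod 79)
60^2 ≡ 45 (mod 79)
60^3 ≡ 14 (mod 79)
60^6 ≡ 38 (mod 79)
60^13 ≡ 56 (mod 79)
60^26 ≡ 55 (mod 79)
60^39 ≡ 78 (mod 79)
60^78 ≡ 1 (mod 79) ✓
Hence ord(60) = 78.

78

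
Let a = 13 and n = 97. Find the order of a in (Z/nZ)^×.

96

ord(13) | φ(97) = 97 − 1 = 96 = 2^5 · 3.
Divisors of 96: 1, 2, 3, 4, 6, 8, 12, 16, 24, 32, 48, 96.
Compute 13^d (mod 97) for the divisors d until we hit 1:
13^1 ≡ 13
13^2 ≡ 72
13^3 ≡ 63
13^4 ≡ 43
13^6 ≡ 89
13^8 ≡ 6
13^12 ≡ 64
13^16 ≡ 36
13^24 ≡ 22
13^32 ≡ 35
13^48 ≡ 96
13^96 ≡ 1
So ord_97(13) = 96.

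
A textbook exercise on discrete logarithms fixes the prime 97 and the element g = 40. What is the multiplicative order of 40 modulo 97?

96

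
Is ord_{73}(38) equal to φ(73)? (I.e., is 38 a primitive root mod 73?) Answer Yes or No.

No

φ(73) = 73 − 1 = 72 = 2^3 · 3^2.
Test 38^(72/q) mod 73 for each prime factor q of 72:
38^36 ≡ 1 (mod 73)  [q = 2: ≡ 1 ✗]
38^24 ≡ 8 (mod 73)  [q = 3: ≢ 1 ✓]
38^36 ≡ 1 shows ord(38) | 36, strictly less than φ(73); not a primitive root.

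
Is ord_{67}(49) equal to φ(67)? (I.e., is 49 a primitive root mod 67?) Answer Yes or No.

No

φ(67) = 67 − 1 = 66 = 2 · 3 · 11.
49 is a primitive root mod 67 iff 49^(φ(67)/q) ≢ 1 for every prime q | φ(67), i.e. q ∈ {2, 3, 11}.
49^33 ≡ 1 (mod 67)  [q = 2: ≡ 1 ✗]
49^22 ≡ 37 (mod 67)  [q = 3: ≢ 1 ✓]
49^6 ≡ 9 (mod 67)  [q = 11: ≢ 1 ✓]
49^33 ≡ 1 shows ord(49) | 33, strictly less than φ(67); not a primitive root.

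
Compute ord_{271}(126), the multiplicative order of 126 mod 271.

27

Since 126 ∈ (Z/271Z)^×, its order divides φ(271) = 271 − 1 = 270 = 2 · 3^3 · 5.
Divisors of 270: 1, 2, 3, 5, 6, 9, 10, 15, 18, 27, 30, 45, 54, 90, 135, 270.
Compute 126^d (mod 271) for the divisors d until we hit 1:
126^1 ≡ 126 (mod 271)
126^2 ≡ 158 (mod 271)
126^3 ≡ 125 (mod 271)
126^5 ≡ 238 (mod 271)
126^6 ≡ 178 (mod 271)
126^9 ≡ 28 (mod 271)
126^10 ≡ 5 (mod 271)
126^15 ≡ 106 (mod 271)
126^18 ≡ 242 (mod 271)
126^27 ≡ 1 (mod 271) ✓
Hence ord(126) = 27.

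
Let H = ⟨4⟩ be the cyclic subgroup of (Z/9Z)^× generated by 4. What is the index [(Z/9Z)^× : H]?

2

By Lagrange's theorem, ord_9(4) divides φ(9) = φ(3^2) = 3·(3−1) = 6 = 2 · 3.
Divisors of 6: 1, 2, 3, 6.
Compute 4^d (mod 9) for the divisors d until we hit 1:
4^1 ≡ 4
4^2 ≡ 7
4^3 ≡ 1
So ord_9(4) = 3, hence |⟨4⟩| = 3.
The index is φ(9) / ord(4) = 6 / 3 = 2.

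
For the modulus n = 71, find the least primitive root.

7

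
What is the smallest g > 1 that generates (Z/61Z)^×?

2

φ(61) = 61 − 1 = 60 = 2^2 · 3 · 5.
g is a primitive root iff g^(60/q) ≢ 1 (mod 61) for each prime q ∈ {2, 3, 5}.
g = 2: 2^30 ≡ 60; 2^20 ≡ 47; 2^12 ≡ 9 — none is 1, so 2 is a primitive root.
The smallest primitive root modulo 61 is 2.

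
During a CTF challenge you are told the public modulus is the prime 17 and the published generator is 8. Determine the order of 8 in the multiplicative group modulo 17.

8

ord(8) | φ(17) = 17 − 1 = 16 = 2^4.
Divisors of 16: 1, 2, 4, 8, 16.
Compute 8^d (mod 17) for the divisors d until we hit 1:
8^1 ≡ 8
8^2 ≡ 13
8^4 ≡ 16
8^8 ≡ 1
Therefore the multiplicative order of 8 modulo 17 is 8.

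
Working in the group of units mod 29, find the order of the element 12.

4

Since 12 ∈ (Z/29Z)^×, its order divides φ(29) = 29 − 1 = 28 = 2^2 · 7.
Divisors of 28: 1, 2, 4, 7, 14, 28.
Compute 12^d (mod 29) for the divisors d until we hit 1:
12^1 ≡ 12 (mod 29)
12^2 ≡ 28 (mod 29)
12^4 ≡ 1 (mod 29) ✓
Therefore the multiplicative order of 12 modulo 29 is 4.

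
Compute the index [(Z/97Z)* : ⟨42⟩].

3

ord(42) | φ(97) = 97 − 1 = 96 = 2^5 · 3.
Divisors of 96: 1, 2, 3, 4, 6, 8, 12, 16, 24, 32, 48, 96.
Evaluate successive powers at the divisors of 96:
42^1 ≡ 42
42^2 ≡ 18
42^3 ≡ 77
42^4 ≡ 33
42^6 ≡ 12
42^8 ≡ 22
42^12 ≡ 47
42^16 ≡ 96
42^24 ≡ 75
42^32 ≡ 1
Thus |⟨42⟩| = ord(42) = 32.
[(Z/97Z)^× : ⟨42⟩] = 96/32 = 3.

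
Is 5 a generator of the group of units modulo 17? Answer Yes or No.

φ(17) = 17 − 1 = 16 = 2^4.
An element g generates (Z/17Z)^× iff g^(16/q) ≢ 1 (mod 17) for each prime q ∈ {2}.
5^8 ≡ 16 (mod 17)  [q = 2: ≢ 1 ✓]
None equal 1, so ord_17(5) = 16: 5 is a primitive root.

Yes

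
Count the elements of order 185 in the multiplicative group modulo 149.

φ(149) = 149 − 1 = 148 = 2^2 · 37.
In a cyclic group of order 148, there are φ(d) elements of order d for each divisor d of 148, and zero for non-divisors.
185 does not divide 148, so no element of (Z/149Z)^× has order 185.

0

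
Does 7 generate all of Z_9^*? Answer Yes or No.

No

φ(9) = φ(3^2) = 3·(3−1) = 6 = 2 · 3.
It suffices to check that the order of 7 is not a proper divisor of 6: compute 7^(6/q) for q ∈ {2, 3}.
7^3 ≡ 1 (mod 9)  [q = 2: ≡ 1 ✗]
7^2 ≡ 4 (mod 9)  [q = 3: ≢ 1 ✓]
7^3 ≡ 1 shows ord(7) | 3, strictly less than φ(9); not a primitive root.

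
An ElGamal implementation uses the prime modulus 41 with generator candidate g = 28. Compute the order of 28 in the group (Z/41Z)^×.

40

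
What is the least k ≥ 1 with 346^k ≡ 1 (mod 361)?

171

ord(346) | φ(361) = φ(19^2) = 19·(19−1) = 342 = 2 · 3^2 · 19.
Divisors of 342: 1, 2, 3, 6, 9, 18, 19, 38, 57, 114, 171, 342.
Evaluate successive powers at the divisors of 342:
346^1 ≡ 346
346^2 ≡ 225
346^3 ≡ 235
346^6 ≡ 353
346^9 ≡ 286
346^18 ≡ 210
346^19 ≡ 99
346^38 ≡ 54
346^57 ≡ 292
346^114 ≡ 68
346^171 ≡ 1
So ord_361(346) = 171.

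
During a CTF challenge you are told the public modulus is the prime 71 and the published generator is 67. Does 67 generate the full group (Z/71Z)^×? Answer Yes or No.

Yes

φ(71) = 71 − 1 = 70 = 2 · 5 · 7.
67 is a primitive root mod 71 iff 67^(φ(71)/q) ≢ 1 for every prime q | φ(71), i.e. q ∈ {2, 5, 7}.
67^35 ≡ 70 (mod 71)  [q = 2: ≢ 1 ✓]
67^14 ≡ 5 (mod 71)  [q = 5: ≢ 1 ✓]
67^10 ≡ 48 (mod 71)  [q = 7: ≢ 1 ✓]
All checks pass, so 67 has order 70 and is a primitive root modulo 71.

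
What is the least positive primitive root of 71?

7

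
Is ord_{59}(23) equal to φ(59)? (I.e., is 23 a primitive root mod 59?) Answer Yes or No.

φ(59) = 59 − 1 = 58 = 2 · 29.
23 is a primitive root mod 59 iff 23^(φ(59)/q) ≢ 1 for every prime q | φ(59), i.e. q ∈ {2, 29}.
23^29 ≡ 58 (mod 59)  [q = 2: ≢ 1 ✓]
23^2 ≡ 57 (mod 59)  [q = 29: ≢ 1 ✓]
None equal 1, so ord_59(23) = 58: 23 is a primitive root.

Yes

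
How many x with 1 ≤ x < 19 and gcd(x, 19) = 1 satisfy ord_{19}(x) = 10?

0

φ(19) = 19 − 1 = 18 = 2 · 3^2.
(Z/19Z)^× is cyclic (|G| = 18); a cyclic group of order m has exactly φ(d) elements of each order d | m, and none otherwise.
Since 10 ∤ 18, the count is 0.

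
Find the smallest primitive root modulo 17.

φ(17) = 17 − 1 = 16 = 2^4.
Test candidates g = 2, 3, … against the prime factors q ∈ {2} of φ(17): g is a generator iff g^(16/q) ≢ 1 for every such q.
g = 2: 2^8 ≡ 1 — hits 1, so not a primitive root.
g = 3: 3^8 ≡ 16 — none is 1, so 3 is a primitive root.
So 3 is the smallest generator of (Z/17Z)^×.

3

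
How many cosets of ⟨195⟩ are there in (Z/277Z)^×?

3

By Lagrange's theorem, ord_277(195) divides φ(277) = 277 − 1 = 276 = 2^2 · 3 · 23.
Divisors of 276: 1, 2, 3, 4, 6, 12, 23, 46, 69, 92, 138, 276.
Compute 195^d (mod 277) for the divisors d until we hit 1:
195^1 ≡ 195 (mod 277)
195^2 ≡ 76 (mod 277)
195^3 ≡ 139 (mod 277)
195^4 ≡ 236 (mod 277)
195^6 ≡ 208 (mod 277)
195^12 ≡ 52 (mod 277)
195^23 ≡ 217 (mod 277)
195^46 ≡ 276 (mod 277)
195^69 ≡ 60 (mod 277)
195^92 ≡ 1 (mod 277) ✓
So ord_277(195) = 92, hence |⟨195⟩| = 92.
[(Z/277Z)^× : ⟨195⟩] = 276/92 = 3.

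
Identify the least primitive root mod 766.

5

φ(766) = φ(2)·φ(383) = 1·382 = 382 = 2 · 191.
g is a primitive root iff g^(382/q) ≢ 1 (mod 766) for each prime q ∈ {2, 191}.
g = 2: gcd(2, 766) = 2 > 1, not a unit — skip.
g = 3: 3^191 ≡ 1 — hits 1, so not a primitive root.
g = 4: gcd(4, 766) = 2 > 1, not a unit — skip.
g = 5: 5^191 ≡ 765; 5^2 ≡ 25 — none is 1, so 5 is a primitive root.
So 5 is the smallest generator of (Z/766Z)^×.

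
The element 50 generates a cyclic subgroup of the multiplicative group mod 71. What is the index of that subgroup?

The order of 50 must divide φ(71) = 71 − 1 = 70 = 2 · 5 · 7.
Divisors of 70: 1, 2, 5, 7, 10, 14, 35, 70.
Compute 50^d (mod 71) for the divisors d until we hit 1:
50^1 ≡ 50
50^2 ≡ 15
50^5 ≡ 32
50^7 ≡ 54
50^10 ≡ 30
50^14 ≡ 5
50^35 ≡ 1
Thus |⟨50⟩| = ord(50) = 35.
Index = |(Z/71Z)^×| / |⟨50⟩| = 70 / 35 = 2.

2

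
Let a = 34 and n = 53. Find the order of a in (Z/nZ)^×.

52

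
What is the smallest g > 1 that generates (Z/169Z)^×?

2

φ(169) = φ(13^2) = 13·(13−1) = 156 = 2^2 · 3 · 13.
g is a primitive root iff g^(156/q) ≢ 1 (mod 169) for each prime q ∈ {2, 3, 13}.
g = 2: 2^78 ≡ 168; 2^52 ≡ 146; 2^12 ≡ 40 — none is 1, so 2 is a primitive root.
The smallest primitive root modulo 169 is 2.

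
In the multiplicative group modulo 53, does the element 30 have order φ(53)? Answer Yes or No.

φ(53) = 53 − 1 = 52 = 2^2 · 13.
Test 30^(52/q) mod 53 for each prime factor q of 52:
30^26 ≡ 52 (mod 53)  [q = 2: ≢ 1 ✓]
30^4 ≡ 1 (mod 53)  [q = 13: ≡ 1 ✗]
The check at q = 13 fails, so 30 generates a proper subgroup.

No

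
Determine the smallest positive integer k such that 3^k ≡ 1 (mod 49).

The order of 3 must divide φ(49) = φ(7^2) = 7·(7−1) = 42 = 2 · 3 · 7.
Divisors of 42: 1, 2, 3, 6, 7, 14, 21, 42.
Test each divisor d:
3^1 ≡ 3 (mod 49)
3^2 ≡ 9 (mod 49)
3^3 ≡ 27 (mod 49)
3^6 ≡ 43 (mod 49)
3^7 ≡ 31 (mod 49)
3^14 ≡ 30 (mod 49)
3^21 ≡ 48 (mod 49)
3^42 ≡ 1 (mod 49) ✓
The smallest such exponent is 42, so the order of 3 is 42.

42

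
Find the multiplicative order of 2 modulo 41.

20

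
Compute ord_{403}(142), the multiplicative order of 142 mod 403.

30

By Lagrange's theorem, ord_403(142) divides φ(403) = φ(13·31) = (13−1)·(31−1) = 12·30 = 360 = 2^3 · 3^2 · 5.
Divisors of 360: 1, 2, 3, 4, 5, 6, 8, 9, 10, 12, 15, 18, 20, 24, 30, 36, 40, 45, 60, 72, 90, 120, 180, 360.
Compute 142^d (mod 403) for the divisors d until we hit 1:
142^1 ≡ 142 (mod 403)
142^2 ≡ 14 (mod 403)
142^3 ≡ 376 (mod 403)
142^4 ≡ 196 (mod 403)
142^5 ≡ 25 (mod 403)
142^6 ≡ 326 (mod 403)
142^8 ≡ 131 (mod 403)
142^9 ≡ 64 (mod 403)
142^10 ≡ 222 (mod 403)
142^12 ≡ 287 (mod 403)
142^15 ≡ 311 (mod 403)
142^18 ≡ 66 (mod 403)
142^20 ≡ 118 (mod 403)
142^24 ≡ 157 (mod 403)
142^30 ≡ 1 (mod 403) ✓
The smallest such exponent is 30, so the order of 142 is 30.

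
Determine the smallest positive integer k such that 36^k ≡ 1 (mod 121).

55

ord(36) | φ(121) = φ(11^2) = 11·(11−1) = 110 = 2 · 5 · 11.
Divisors of 110: 1, 2, 5, 10, 11, 22, 55, 110.
Check 36^d mod 121 for each divisor in increasing order:
36^1 ≡ 36 (mod 121)
36^2 ≡ 86 (mod 121)
36^5 ≡ 56 (mod 121)
36^10 ≡ 111 (mod 121)
36^11 ≡ 3 (mod 121)
36^22 ≡ 9 (mod 121)
36^55 ≡ 1 (mod 121) ✓
So ord_121(36) = 55.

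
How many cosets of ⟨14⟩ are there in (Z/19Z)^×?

1

ord(14) | φ(19) = 19 − 1 = 18 = 2 · 3^2.
Divisors of 18: 1, 2, 3, 6, 9, 18.
Compute 14^d (mod 19) for the divisors d until we hit 1:
14^1 ≡ 14 (mod 19)
14^2 ≡ 6 (mod 19)
14^3 ≡ 8 (mod 19)
14^6 ≡ 7 (mod 19)
14^9 ≡ 18 (mod 19)
14^18 ≡ 1 (mod 19) ✓
Thus |⟨14⟩| = ord(14) = 18.
Index = |(Z/19Z)^×| / |⟨14⟩| = 18 / 18 = 1.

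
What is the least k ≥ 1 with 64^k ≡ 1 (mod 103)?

17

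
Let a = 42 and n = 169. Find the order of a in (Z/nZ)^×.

39

ord(42) | φ(169) = φ(13^2) = 13·(13−1) = 156 = 2^2 · 3 · 13.
Divisors of 156: 1, 2, 3, 4, 6, 12, 13, 26, 39, 52, 78, 156.
Evaluate successive powers at the divisors of 156:
42^1 ≡ 42 (mod 169)
42^2 ≡ 74 (mod 169)
42^3 ≡ 66 (mod 169)
42^4 ≡ 68 (mod 169)
42^6 ≡ 131 (mod 169)
42^12 ≡ 92 (mod 169)
42^13 ≡ 146 (mod 169)
42^26 ≡ 22 (mod 169)
42^39 ≡ 1 (mod 169) ✓
So ord_169(42) = 39.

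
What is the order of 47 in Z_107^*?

53

The order of 47 must divide φ(107) = 107 − 1 = 106 = 2 · 53.
Divisors of 106: 1, 2, 53, 106.
Compute 47^d (mod 107) for the divisors d until we hit 1:
47^1 ≡ 47 (mod 107)
47^2 ≡ 69 (mod 107)
47^53 ≡ 1 (mod 107) ✓
Therefore the multiplicative order of 47 modulo 107 is 53.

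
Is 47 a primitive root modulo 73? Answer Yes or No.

Yes

φ(73) = 73 − 1 = 72 = 2^3 · 3^2.
47 is a primitive root mod 73 iff 47^(φ(73)/q) ≢ 1 for every prime q | φ(73), i.e. q ∈ {2, 3}.
47^36 ≡ 72 (mod 73)  [q = 2: ≢ 1 ✓]
47^24 ≡ 8 (mod 73)  [q = 3: ≢ 1 ✓]
None equal 1, so ord_73(47) = 72: 47 is a primitive root.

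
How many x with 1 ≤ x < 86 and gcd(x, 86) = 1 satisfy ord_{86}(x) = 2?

1

φ(86) = φ(2)·φ(43) = 1·42 = 42 = 2 · 3 · 7.
(Z/86Z)^× is cyclic (|G| = 42); a cyclic group of order m has exactly φ(d) elements of each order d | m, and none otherwise.
2 | 42, and φ(2) = 2 − 1 = 1.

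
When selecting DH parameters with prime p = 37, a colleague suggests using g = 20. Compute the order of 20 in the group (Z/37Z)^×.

Since 20 ∈ (Z/37Z)^×, its order divides φ(37) = 37 − 1 = 36 = 2^2 · 3^2.
Divisors of 36: 1, 2, 3, 4, 6, 9, 12, 18, 36.
Test each divisor d:
20^1 ≡ 20
20^2 ≡ 30
20^3 ≡ 8
20^4 ≡ 12
20^6 ≡ 27
20^9 ≡ 31
20^12 ≡ 26
20^18 ≡ 36
20^36 ≡ 1
Hence ord(20) = 36.

36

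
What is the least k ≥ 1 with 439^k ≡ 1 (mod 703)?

36

By Lagrange's theorem, ord_703(439) divides φ(703) = φ(19·37) = (19−1)·(37−1) = 18·36 = 648 = 2^3 · 3^4.
Divisors of 648: 1, 2, 3, 4, 6, 8, 9, 12, 18, 24, 27, 36, 54, 72, 81, 108, 162, 216, 324, 648.
Test each divisor d:
439^1 ≡ 439 (mod 703)
439^2 ≡ 99 (mod 703)
439^3 ≡ 578 (mod 703)
439^4 ≡ 662 (mod 703)
439^6 ≡ 159 (mod 703)
439^8 ≡ 275 (mod 703)
439^9 ≡ 512 (mod 703)
439^12 ≡ 676 (mod 703)
439^18 ≡ 628 (mod 703)
439^24 ≡ 26 (mod 703)
439^27 ≡ 265 (mod 703)
439^36 ≡ 1 (mod 703) ✓
Therefore the multiplicative order of 439 modulo 703 is 36.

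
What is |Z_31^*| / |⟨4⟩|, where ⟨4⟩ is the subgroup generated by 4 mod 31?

6

By Lagrange's theorem, ord_31(4) divides φ(31) = 31 − 1 = 30 = 2 · 3 · 5.
Divisors of 30: 1, 2, 3, 5, 6, 10, 15, 30.
Evaluate successive powers at the divisors of 30:
4^1 ≡ 4 (mod 31)
4^2 ≡ 16 (mod 31)
4^3 ≡ 2 (mod 31)
4^5 ≡ 1 (mod 31) ✓
So ord_31(4) = 5, hence |⟨4⟩| = 5.
[(Z/31Z)^× : ⟨4⟩] = 30/5 = 6.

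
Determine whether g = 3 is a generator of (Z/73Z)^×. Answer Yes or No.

No

φ(73) = 73 − 1 = 72 = 2^3 · 3^2.
3 is a primitive root mod 73 iff 3^(φ(73)/q) ≢ 1 for every prime q | φ(73), i.e. q ∈ {2, 3}.
3^36 ≡ 1 (mod 73)  [q = 2: ≡ 1 ✗]
3^24 ≡ 1 (mod 73)  [q = 3: ≡ 1 ✗]
3^36 ≡ 1 shows ord(3) | 36, strictly less than φ(73); not a primitive root.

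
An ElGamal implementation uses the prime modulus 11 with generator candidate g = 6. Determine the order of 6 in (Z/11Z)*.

The order of 6 must divide φ(11) = 11 − 1 = 10 = 2 · 5.
Divisors of 10: 1, 2, 5, 10.
Evaluate successive powers at the divisors of 10:
6^1 ≡ 6 (mod 11)
6^2 ≡ 3 (mod 11)
6^5 ≡ 10 (mod 11)
6^10 ≡ 1 (mod 11) ✓
So ord_11(6) = 10.

10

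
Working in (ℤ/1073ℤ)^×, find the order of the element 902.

The order of 902 must divide φ(1073) = φ(29·37) = (29−1)·(37−1) = 28·36 = 1008 = 2^4 · 3^2 · 7.
Divisors of 1008: 1, 2, 3, 4, 6, 7, 8, 9, 12, 14, 16, 18, 21, 24, 28, 36, 42, 48, 56, 63, 72, 84, 112, 126, 144, 168, 252, 336, 504, 1008.
Check 902^d mod 1073 for each divisor in increasing order:
902^1 ≡ 902 (mod 1073)
902^2 ≡ 270 (mod 1073)
902^3 ≡ 1042 (mod 1073)
902^4 ≡ 1009 (mod 1073)
902^6 ≡ 961 (mod 1073)
902^7 ≡ 911 (mod 1073)
902^8 ≡ 877 (mod 1073)
902^9 ≡ 253 (mod 1073)
902^12 ≡ 741 (mod 1073)
902^14 ≡ 492 (mod 1073)
902^16 ≡ 861 (mod 1073)
902^18 ≡ 702 (mod 1073)
902^21 ≡ 771 (mod 1073)
902^24 ≡ 778 (mod 1073)
902^28 ≡ 639 (mod 1073)
902^36 ≡ 297 (mod 1073)
902^42 ≡ 1072 (mod 1073)
902^48 ≡ 112 (mod 1073)
902^56 ≡ 581 (mod 1073)
902^63 ≡ 302 (mod 1073)
902^72 ≡ 223 (mod 1073)
902^84 ≡ 1 (mod 1073) ✓
Hence ord(902) = 84.

84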